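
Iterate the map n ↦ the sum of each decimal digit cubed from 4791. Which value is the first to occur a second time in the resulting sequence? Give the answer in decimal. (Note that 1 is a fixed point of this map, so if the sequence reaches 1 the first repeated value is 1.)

4791 → 4³ + 7³ + 9³ + 1³ = 1137
1137 → 1³ + 1³ + 3³ + 7³ = 372
372 → 3³ + 7³ + 2³ = 378
378 → 3³ + 7³ + 8³ = 882
882 → 8³ + 8³ + 2³ = 1032
1032 → 1³ + 0³ + 3³ + 2³ = 36
36 → 3³ + 6³ = 243
243 → 2³ + 4³ + 3³ = 99
99 → 9³ + 9³ = 1458
1458 → 1³ + 4³ + 5³ + 8³ = 702
702 → 7³ + 0³ + 2³ = 351
351 → 3³ + 5³ + 1³ = 153
153 → 1³ + 5³ + 3³ = 153  — 153 already appeared earlier.

153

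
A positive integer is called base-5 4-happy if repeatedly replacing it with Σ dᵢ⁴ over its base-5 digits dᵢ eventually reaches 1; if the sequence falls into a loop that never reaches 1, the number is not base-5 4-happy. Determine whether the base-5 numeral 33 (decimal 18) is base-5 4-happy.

not base-5 4-happy

18 = (3,3)_5 → 3⁴ + 3⁴ = 162
162 = (1,1,2,2)_5 → 1⁴ + 1⁴ + 2⁴ + 2⁴ = 34
34 = (1,1,4)_5 → 1⁴ + 1⁴ + 4⁴ = 258
258 = (2,0,1,3)_5 → 2⁴ + 0⁴ + 1⁴ + 3⁴ = 98
98 = (3,4,3)_5 → 3⁴ + 4⁴ + 3⁴ = 418
418 = (3,1,3,3)_5 → 3⁴ + 1⁴ + 3⁴ + 3⁴ = 244
244 = (1,4,3,4)_5 → 1⁴ + 4⁴ + 3⁴ + 4⁴ = 594
594 = (4,3,3,4)_5 → 4⁴ + 3⁴ + 3⁴ + 4⁴ = 674
674 = (1,0,1,4,4)_5 → 1⁴ + 0⁴ + 1⁴ + 4⁴ + 4⁴ = 514
514 = (4,0,2,4)_5 → 4⁴ + 0⁴ + 2⁴ + 4⁴ = 528
528 = (4,1,0,3)_5 → 4⁴ + 1⁴ + 0⁴ + 3⁴ = 338
338 = (2,3,2,3)_5 → 2⁴ + 3⁴ + 2⁴ + 3⁴ = 194
194 = (1,2,3,4)_5 → 1⁴ + 2⁴ + 3⁴ + 4⁴ = 354
354 = (2,4,0,4)_5 → 2⁴ + 4⁴ + 0⁴ + 4⁴ = 528  — 528 already seen; the sequence cycles without reaching 1.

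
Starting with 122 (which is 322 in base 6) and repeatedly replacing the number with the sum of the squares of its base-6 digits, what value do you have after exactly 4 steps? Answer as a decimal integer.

122 = (3,2,2)_6 → 3² + 2² + 2² = 17
17 = (2,5)_6 → 2² + 5² = 29
29 = (4,5)_6 → 4² + 5² = 41
41 = (1,0,5)_6 → 1² + 0² + 5² = 26

26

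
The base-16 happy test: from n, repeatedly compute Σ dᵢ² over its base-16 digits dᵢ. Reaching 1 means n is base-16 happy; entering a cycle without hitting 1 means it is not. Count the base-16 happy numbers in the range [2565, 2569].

3

2565: 2565 → 125 → 218 → 269 → 170 → 200 → 208 → 169 → 181 → 146 → 85 → 50 → 13 → 169  — not base-16 happy
2566: 2566 → 136 → 128 → 64 → 16 → 1  — base-16 happy
2567: 2567 → 149 → 106 → 136 → 128 → 64 → 16 → 1  — base-16 happy
2568: 2568 → 164 → 116 → 65 → 17 → 2 → 4 → 16 → 1  — base-16 happy
2569: 2569 → 181 → 146 → 85 → 50 → 13 → 169 → 181  — not base-16 happy
base-16 happy: 2566, 2567, 2568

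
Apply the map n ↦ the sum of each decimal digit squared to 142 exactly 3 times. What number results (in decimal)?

25

142 → 21
21 → 5
5 → 25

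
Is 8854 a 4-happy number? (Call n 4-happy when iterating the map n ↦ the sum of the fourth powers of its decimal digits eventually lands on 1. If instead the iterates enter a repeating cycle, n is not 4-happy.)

8854 → 8⁴ + 8⁴ + 5⁴ + 4⁴ = 9073
9073 → 9⁴ + 0⁴ + 7⁴ + 3⁴ = 9043
9043 → 9⁴ + 0⁴ + 4⁴ + 3⁴ = 6898
6898 → 6⁴ + 8⁴ + 9⁴ + 8⁴ = 16049
16049 → 1⁴ + 6⁴ + 0⁴ + 4⁴ + 9⁴ = 8114
8114 → 8⁴ + 1⁴ + 1⁴ + 4⁴ = 4354
4354 → 4⁴ + 3⁴ + 5⁴ + 4⁴ = 1218
1218 → 1⁴ + 2⁴ + 1⁴ + 8⁴ = 4114
4114 → 4⁴ + 1⁴ + 1⁴ + 4⁴ = 514
514 → 5⁴ + 1⁴ + 4⁴ = 882
882 → 8⁴ + 8⁴ + 2⁴ = 8208
8208 → 8⁴ + 2⁴ + 0⁴ + 8⁴ = 8208  — 8208 already seen; the sequence cycles without reaching 1.

not 4-happy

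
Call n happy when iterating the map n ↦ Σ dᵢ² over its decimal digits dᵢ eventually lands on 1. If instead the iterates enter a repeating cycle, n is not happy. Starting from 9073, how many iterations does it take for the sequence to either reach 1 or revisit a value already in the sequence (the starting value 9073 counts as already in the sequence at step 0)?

6

9073 → 9² + 0² + 7² + 3² = 81 + 0 + 49 + 9 = 139
139 → 1² + 3² + 9² = 1 + 9 + 81 = 91
91 → 9² + 1² = 81 + 1 = 82
82 → 8² + 2² = 64 + 4 = 68
68 → 6² + 8² = 36 + 64 = 100
100 → 1² + 0² + 0² = 1 + 0 + 0 = 1  — reached 1.
That took 6 steps.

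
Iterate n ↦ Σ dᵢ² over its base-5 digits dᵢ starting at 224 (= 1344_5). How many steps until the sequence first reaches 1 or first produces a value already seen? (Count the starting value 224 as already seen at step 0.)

224 = (1,3,4,4)_5 → 1² + 3² + 4² + 4² = 1 + 9 + 16 + 16 = 42
42 = (1,3,2)_5 → 1² + 3² + 2² = 1 + 9 + 4 = 14
14 = (2,4)_5 → 2² + 4² = 4 + 16 = 20
20 = (4,0)_5 → 4² + 0² = 16 + 0 = 16
16 = (3,1)_5 → 3² + 1² = 9 + 1 = 10
10 = (2,0)_5 → 2² + 0² = 4 + 0 = 4
4 = (4)_5 → 4² = 16  — 16 repeats.
That took 7 steps.

7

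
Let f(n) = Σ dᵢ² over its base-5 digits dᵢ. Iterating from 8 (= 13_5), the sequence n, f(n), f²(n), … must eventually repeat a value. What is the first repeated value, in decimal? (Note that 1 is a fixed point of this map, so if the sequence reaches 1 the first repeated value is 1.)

10

8 = (1,3)_5 → 1² + 3² = 10
10 = (2,0)_5 → 2² + 0² = 4
4 = (4)_5 → 4² = 16
16 = (3,1)_5 → 3² + 1² = 10  — 10 already appeared earlier.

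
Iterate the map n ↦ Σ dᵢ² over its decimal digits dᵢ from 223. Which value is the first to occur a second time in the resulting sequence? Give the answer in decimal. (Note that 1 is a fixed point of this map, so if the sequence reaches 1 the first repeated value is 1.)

89

223 → 2² + 2² + 3² = 4 + 4 + 9 = 17
17 → 1² + 7² = 1 + 49 = 50
50 → 5² + 0² = 25 + 0 = 25
25 → 2² + 5² = 4 + 25 = 29
29 → 2² + 9² = 4 + 81 = 85
85 → 8² + 5² = 64 + 25 = 89
89 → 8² + 9² = 64 + 81 = 145
145 → 1² + 4² + 5² = 1 + 16 + 25 = 42
42 → 4² + 2² = 16 + 4 = 20
20 → 2² + 0² = 4 + 0 = 4
4 → 4² = 16
16 → 1² + 6² = 1 + 36 = 37
37 → 3² + 7² = 9 + 49 = 58
58 → 5² + 8² = 25 + 64 = 89  — 89 already appeared earlier.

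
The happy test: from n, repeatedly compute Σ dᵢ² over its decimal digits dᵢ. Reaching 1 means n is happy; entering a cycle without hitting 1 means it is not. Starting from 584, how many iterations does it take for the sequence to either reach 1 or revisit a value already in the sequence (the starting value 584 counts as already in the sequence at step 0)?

12

584 → 5² + 8² + 4² = 25 + 64 + 16 = 105
105 → 1² + 0² + 5² = 1 + 0 + 25 = 26
26 → 2² + 6² = 4 + 36 = 40
40 → 4² + 0² = 16 + 0 = 16
16 → 1² + 6² = 1 + 36 = 37
37 → 3² + 7² = 9 + 49 = 58
58 → 5² + 8² = 25 + 64 = 89
89 → 8² + 9² = 64 + 81 = 145
145 → 1² + 4² + 5² = 1 + 16 + 25 = 42
42 → 4² + 2² = 16 + 4 = 20
20 → 2² + 0² = 4 + 0 = 4
4 → 4² = 16  — 16 repeats.
That took 12 steps.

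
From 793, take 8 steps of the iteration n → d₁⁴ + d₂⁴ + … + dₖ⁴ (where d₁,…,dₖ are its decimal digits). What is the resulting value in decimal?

793 → 7⁴ + 9⁴ + 3⁴ = 9043
9043 → 9⁴ + 0⁴ + 4⁴ + 3⁴ = 6898
6898 → 6⁴ + 8⁴ + 9⁴ + 8⁴ = 16049
16049 → 1⁴ + 6⁴ + 0⁴ + 4⁴ + 9⁴ = 8114
8114 → 8⁴ + 1⁴ + 1⁴ + 4⁴ = 4354
4354 → 4⁴ + 3⁴ + 5⁴ + 4⁴ = 1218
1218 → 1⁴ + 2⁴ + 1⁴ + 8⁴ = 4114
4114 → 4⁴ + 1⁴ + 1⁴ + 4⁴ = 514

514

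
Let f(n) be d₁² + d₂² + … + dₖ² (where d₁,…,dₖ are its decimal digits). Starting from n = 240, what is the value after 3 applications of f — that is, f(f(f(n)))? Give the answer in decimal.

16

240 → 2² + 4² + 0² = 20
20 → 2² + 0² = 4
4 → 4² = 16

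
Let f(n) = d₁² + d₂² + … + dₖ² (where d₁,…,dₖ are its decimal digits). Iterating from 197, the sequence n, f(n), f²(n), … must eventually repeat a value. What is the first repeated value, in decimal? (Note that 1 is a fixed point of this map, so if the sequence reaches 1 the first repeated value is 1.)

4

197 → 1² + 9² + 7² = 1 + 81 + 49 = 131
131 → 1² + 3² + 1² = 1 + 9 + 1 = 11
11 → 1² + 1² = 1 + 1 = 2
2 → 2² = 4
4 → 4² = 16
16 → 1² + 6² = 1 + 36 = 37
37 → 3² + 7² = 9 + 49 = 58
58 → 5² + 8² = 25 + 64 = 89
89 → 8² + 9² = 64 + 81 = 145
145 → 1² + 4² + 5² = 1 + 16 + 25 = 42
42 → 4² + 2² = 16 + 4 = 20
20 → 2² + 0² = 4 + 0 = 4  — 4 already appeared earlier.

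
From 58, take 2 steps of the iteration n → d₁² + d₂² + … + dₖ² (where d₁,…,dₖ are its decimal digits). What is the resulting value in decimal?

58 → 5² + 8² = 25 + 64 = 89
89 → 8² + 9² = 64 + 81 = 145

145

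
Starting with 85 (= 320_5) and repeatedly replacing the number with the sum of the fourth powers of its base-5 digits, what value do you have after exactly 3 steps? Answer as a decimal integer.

85 = (3,2,0)_5 → 97
97 = (3,4,2)_5 → 353
353 = (2,4,0,3)_5 → 353

353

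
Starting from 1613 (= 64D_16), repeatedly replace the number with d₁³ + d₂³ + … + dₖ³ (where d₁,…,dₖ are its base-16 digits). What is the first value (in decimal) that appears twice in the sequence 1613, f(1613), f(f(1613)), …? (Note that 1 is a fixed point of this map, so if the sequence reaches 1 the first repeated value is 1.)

65

1613 = (6,4,13)_16 → 6³ + 4³ + 13³ = 216 + 64 + 2197 = 2477
2477 = (9,10,13)_16 → 9³ + 10³ + 13³ = 729 + 1000 + 2197 = 3926
3926 = (15,5,6)_16 → 15³ + 5³ + 6³ = 3375 + 125 + 216 = 3716
3716 = (14,8,4)_16 → 14³ + 8³ + 4³ = 2744 + 512 + 64 = 3320
3320 = (12,15,8)_16 → 12³ + 15³ + 8³ = 1728 + 3375 + 512 = 5615
5615 = (1,5,14,15)_16 → 1³ + 5³ + 14³ + 15³ = 1 + 125 + 2744 + 3375 = 6245
6245 = (1,8,6,5)_16 → 1³ + 8³ + 6³ + 5³ = 1 + 512 + 216 + 125 = 854
854 = (3,5,6)_16 → 3³ + 5³ + 6³ = 27 + 125 + 216 = 368
368 = (1,7,0)_16 → 1³ + 7³ + 0³ = 1 + 343 + 0 = 344
344 = (1,5,8)_16 → 1³ + 5³ + 8³ = 1 + 125 + 512 = 638
638 = (2,7,14)_16 → 2³ + 7³ + 14³ = 8 + 343 + 2744 = 3095
3095 = (12,1,7)_16 → 12³ + 1³ + 7³ = 1728 + 1 + 343 = 2072
2072 = (8,1,8)_16 → 8³ + 1³ + 8³ = 512 + 1 + 512 = 1025
1025 = (4,0,1)_16 → 4³ + 0³ + 1³ = 64 + 0 + 1 = 65
65 = (4,1)_16 → 4³ + 1³ = 64 + 1 = 65  — 65 already appeared earlier.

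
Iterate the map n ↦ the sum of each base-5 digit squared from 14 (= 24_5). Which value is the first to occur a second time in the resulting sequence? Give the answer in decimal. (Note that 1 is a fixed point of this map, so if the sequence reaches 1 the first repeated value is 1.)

16

14 = (2,4)_5 → 2² + 4² = 20
20 = (4,0)_5 → 4² + 0² = 16
16 = (3,1)_5 → 3² + 1² = 10
10 = (2,0)_5 → 2² + 0² = 4
4 = (4)_5 → 4² = 16  — 16 already appeared earlier.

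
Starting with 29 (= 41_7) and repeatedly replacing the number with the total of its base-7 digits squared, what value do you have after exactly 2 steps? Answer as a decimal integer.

29 = (4,1)_7 → 4² + 1² = 17
17 = (2,3)_7 → 2² + 3² = 13

13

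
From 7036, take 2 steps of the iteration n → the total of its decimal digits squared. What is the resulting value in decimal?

97

7036 → 94
94 → 97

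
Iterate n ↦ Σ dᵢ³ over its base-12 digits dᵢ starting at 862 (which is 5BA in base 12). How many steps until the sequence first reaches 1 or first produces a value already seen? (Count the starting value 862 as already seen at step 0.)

9

862 = (5,11,10)_12 → 5³ + 11³ + 10³ = 2456
2456 = (1,5,0,8)_12 → 1³ + 5³ + 0³ + 8³ = 638
638 = (4,5,2)_12 → 4³ + 5³ + 2³ = 197
197 = (1,4,5)_12 → 1³ + 4³ + 5³ = 190
190 = (1,3,10)_12 → 1³ + 3³ + 10³ = 1028
1028 = (7,1,8)_12 → 7³ + 1³ + 8³ = 856
856 = (5,11,4)_12 → 5³ + 11³ + 4³ = 1520
1520 = (10,6,8)_12 → 10³ + 6³ + 8³ = 1728
1728 = (1,0,0,0)_12 → 1³ + 0³ + 0³ + 0³ = 1  — reached 1.
That took 9 steps.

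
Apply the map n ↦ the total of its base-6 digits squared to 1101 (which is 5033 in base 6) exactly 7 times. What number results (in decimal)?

41

1101 = (5,0,3,3)_6 → 5² + 0² + 3² + 3² = 25 + 0 + 9 + 9 = 43
43 = (1,1,1)_6 → 1² + 1² + 1² = 1 + 1 + 1 = 3
3 = (3)_6 → 3² = 9
9 = (1,3)_6 → 1² + 3² = 1 + 9 = 10
10 = (1,4)_6 → 1² + 4² = 1 + 16 = 17
17 = (2,5)_6 → 2² + 5² = 4 + 25 = 29
29 = (4,5)_6 → 4² + 5² = 16 + 25 = 41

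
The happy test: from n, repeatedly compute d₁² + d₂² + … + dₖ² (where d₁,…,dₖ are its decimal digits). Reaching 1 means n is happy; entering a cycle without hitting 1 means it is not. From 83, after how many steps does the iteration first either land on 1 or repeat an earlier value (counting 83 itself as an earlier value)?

10

83 → 8² + 3² = 64 + 9 = 73
73 → 7² + 3² = 49 + 9 = 58
58 → 5² + 8² = 25 + 64 = 89
89 → 8² + 9² = 64 + 81 = 145
145 → 1² + 4² + 5² = 1 + 16 + 25 = 42
42 → 4² + 2² = 16 + 4 = 20
20 → 2² + 0² = 4 + 0 = 4
4 → 4² = 16
16 → 1² + 6² = 1 + 36 = 37
37 → 3² + 7² = 9 + 49 = 58  — 58 repeats.
That took 10 steps.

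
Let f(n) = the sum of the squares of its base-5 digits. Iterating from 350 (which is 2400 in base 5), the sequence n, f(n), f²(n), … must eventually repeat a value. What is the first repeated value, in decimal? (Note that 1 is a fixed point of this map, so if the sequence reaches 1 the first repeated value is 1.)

16

350 = (2,4,0,0)_5 → 2² + 4² + 0² + 0² = 20
20 = (4,0)_5 → 4² + 0² = 16
16 = (3,1)_5 → 3² + 1² = 10
10 = (2,0)_5 → 2² + 0² = 4
4 = (4)_5 → 4² = 16  — 16 already appeared earlier.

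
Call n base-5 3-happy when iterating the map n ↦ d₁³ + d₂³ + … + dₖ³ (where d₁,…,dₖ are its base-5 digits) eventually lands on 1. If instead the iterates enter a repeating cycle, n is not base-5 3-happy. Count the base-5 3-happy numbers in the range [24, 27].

24: 24 → 128 → 28 → 28  (repeats 28)
25: 25 → 1  (reaches 1)
26: 26 → 2 → 8 → 28 → 28  (repeats 28)
27: 27 → 9 → 65 → 35 → 9  (repeats 9)
base-5 3-happy: 25

1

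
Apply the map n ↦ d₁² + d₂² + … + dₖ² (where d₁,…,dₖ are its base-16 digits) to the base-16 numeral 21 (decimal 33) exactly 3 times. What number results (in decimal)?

33 = (2,1)_16 → 2² + 1² = 4 + 1 = 5
5 = (5)_16 → 5² = 25
25 = (1,9)_16 → 1² + 9² = 1 + 81 = 82

82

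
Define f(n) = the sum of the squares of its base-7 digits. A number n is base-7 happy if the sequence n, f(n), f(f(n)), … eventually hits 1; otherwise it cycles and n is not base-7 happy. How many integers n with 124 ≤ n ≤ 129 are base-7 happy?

124: 124 → 38 → 34 → 52 → 10 → 10  (repeats 10)
125: 125 → 49 → 1  (reaches 1)
126: 126 → 20 → 40 → 50 → 2 → 4 → 16 → 8 → 2  (repeats 2)
127: 127 → 21 → 9 → 5 → 25 → 25  (repeats 25)
128: 128 → 24 → 18 → 20 → 40 → 50 → 2 → 4 → 16 → 8 → 2  (repeats 2)
129: 129 → 29 → 17 → 13 → 37 → 29  (repeats 29)
base-7 happy: 125

1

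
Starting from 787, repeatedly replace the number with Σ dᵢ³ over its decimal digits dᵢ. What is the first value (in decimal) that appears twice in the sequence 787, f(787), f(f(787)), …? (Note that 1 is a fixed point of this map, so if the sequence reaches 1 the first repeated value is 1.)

787 → 7³ + 8³ + 7³ = 1198
1198 → 1³ + 1³ + 9³ + 8³ = 1243
1243 → 1³ + 2³ + 4³ + 3³ = 100
100 → 1³ + 0³ + 0³ = 1  — reached the fixed point 1.
1 → 1, so 1 is the first repeated value.

1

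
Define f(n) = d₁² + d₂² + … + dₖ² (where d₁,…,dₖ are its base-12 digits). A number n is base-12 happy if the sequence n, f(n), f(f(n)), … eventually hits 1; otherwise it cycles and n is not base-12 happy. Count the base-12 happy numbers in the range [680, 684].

680: 680 → 144 → 1  (reaches 1)
681: 681 → 161 → 27 → 13 → 2 → 4 → 16 → 17 → 26 → 8 → 64 → 41 → 34 → 104 → 128 → 164 → 66 → 61 → 26  (repeats 26)
682: 682 → 180 → 10 → 100 → 80 → 100  (repeats 100)
683: 683 → 201 → 98 → 68 → 89 → 74 → 40 → 25 → 5 → 25  (repeats 25)
684: 684 → 97 → 65 → 50 → 20 → 65  (repeats 65)
base-12 happy: 680

1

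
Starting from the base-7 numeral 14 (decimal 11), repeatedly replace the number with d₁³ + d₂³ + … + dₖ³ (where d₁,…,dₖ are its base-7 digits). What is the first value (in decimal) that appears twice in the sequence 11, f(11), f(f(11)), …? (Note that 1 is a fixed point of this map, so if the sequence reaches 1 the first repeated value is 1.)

65

11 = (1,4)_7 → 1³ + 4³ = 65
65 = (1,2,2)_7 → 1³ + 2³ + 2³ = 17
17 = (2,3)_7 → 2³ + 3³ = 35
35 = (5,0)_7 → 5³ + 0³ = 125
125 = (2,3,6)_7 → 2³ + 3³ + 6³ = 251
251 = (5,0,6)_7 → 5³ + 0³ + 6³ = 341
341 = (6,6,5)_7 → 6³ + 6³ + 5³ = 557
557 = (1,4,2,4)_7 → 1³ + 4³ + 2³ + 4³ = 137
137 = (2,5,4)_7 → 2³ + 5³ + 4³ = 197
197 = (4,0,1)_7 → 4³ + 0³ + 1³ = 65  — 65 already appeared earlier.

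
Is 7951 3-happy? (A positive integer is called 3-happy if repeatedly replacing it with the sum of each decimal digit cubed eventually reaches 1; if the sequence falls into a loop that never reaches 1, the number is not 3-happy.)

7951 → 7³ + 9³ + 5³ + 1³ = 1198
1198 → 1³ + 1³ + 9³ + 8³ = 1243
1243 → 1³ + 2³ + 4³ + 3³ = 100
100 → 1³ + 0³ + 0³ = 1  — reached 1.

3-happy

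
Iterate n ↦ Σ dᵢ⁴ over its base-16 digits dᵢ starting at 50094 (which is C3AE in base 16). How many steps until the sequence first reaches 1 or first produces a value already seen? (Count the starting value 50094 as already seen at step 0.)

14

50094 = (12,3,10,14)_16 → 12⁴ + 3⁴ + 10⁴ + 14⁴ = 69233
69233 = (1,0,14,7,1)_16 → 1⁴ + 0⁴ + 14⁴ + 7⁴ + 1⁴ = 40819
40819 = (9,15,7,3)_16 → 9⁴ + 15⁴ + 7⁴ + 3⁴ = 59668
59668 = (14,9,1,4)_16 → 14⁴ + 9⁴ + 1⁴ + 4⁴ = 45234
45234 = (11,0,11,2)_16 → 11⁴ + 0⁴ + 11⁴ + 2⁴ = 29298
29298 = (7,2,7,2)_16 → 7⁴ + 2⁴ + 7⁴ + 2⁴ = 4834
4834 = (1,2,14,2)_16 → 1⁴ + 2⁴ + 14⁴ + 2⁴ = 38449
38449 = (9,6,3,1)_16 → 9⁴ + 6⁴ + 3⁴ + 1⁴ = 7939
7939 = (1,15,0,3)_16 → 1⁴ + 15⁴ + 0⁴ + 3⁴ = 50707
50707 = (12,6,1,3)_16 → 12⁴ + 6⁴ + 1⁴ + 3⁴ = 22114
22114 = (5,6,6,2)_16 → 5⁴ + 6⁴ + 6⁴ + 2⁴ = 3233
3233 = (12,10,1)_16 → 12⁴ + 10⁴ + 1⁴ = 30737
30737 = (7,8,1,1)_16 → 7⁴ + 8⁴ + 1⁴ + 1⁴ = 6499
6499 = (1,9,6,3)_16 → 1⁴ + 9⁴ + 6⁴ + 3⁴ = 7939  — 7939 repeats.
That took 14 steps.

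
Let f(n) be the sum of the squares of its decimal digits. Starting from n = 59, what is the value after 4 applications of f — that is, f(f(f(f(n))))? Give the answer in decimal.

89

59 → 5² + 9² = 106
106 → 1² + 0² + 6² = 37
37 → 3² + 7² = 58
58 → 5² + 8² = 89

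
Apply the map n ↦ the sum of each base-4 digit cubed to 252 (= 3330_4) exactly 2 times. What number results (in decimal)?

3

252 = (3,3,3,0)_4 → 81
81 = (1,1,0,1)_4 → 3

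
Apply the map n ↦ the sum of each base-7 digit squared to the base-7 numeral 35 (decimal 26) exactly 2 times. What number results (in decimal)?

52

26 = (3,5)_7 → 3² + 5² = 34
34 = (4,6)_7 → 4² + 6² = 52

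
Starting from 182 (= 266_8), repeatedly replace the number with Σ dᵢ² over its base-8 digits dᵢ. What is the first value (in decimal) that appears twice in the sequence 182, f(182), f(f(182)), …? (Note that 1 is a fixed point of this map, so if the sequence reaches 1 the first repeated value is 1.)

182 = (2,6,6)_8 → 76
76 = (1,1,4)_8 → 18
18 = (2,2)_8 → 8
8 = (1,0)_8 → 1  — reached the fixed point 1.
1 → 1, so 1 is the first repeated value.

1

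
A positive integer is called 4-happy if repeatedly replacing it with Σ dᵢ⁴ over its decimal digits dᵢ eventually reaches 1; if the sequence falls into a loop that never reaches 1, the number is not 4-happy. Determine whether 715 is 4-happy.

not 4-happy

715 → 3027
3027 → 2498
2498 → 10929
10929 → 13139
13139 → 6725
6725 → 4338
4338 → 4514
4514 → 1138
1138 → 4179
4179 → 9219
9219 → 13139  — 13139 already seen; the sequence cycles without reaching 1.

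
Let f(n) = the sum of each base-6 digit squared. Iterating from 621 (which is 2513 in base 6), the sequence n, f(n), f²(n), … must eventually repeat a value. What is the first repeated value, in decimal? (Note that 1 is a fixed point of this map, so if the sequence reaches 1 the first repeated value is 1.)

17

621 = (2,5,1,3)_6 → 2² + 5² + 1² + 3² = 4 + 25 + 1 + 9 = 39
39 = (1,0,3)_6 → 1² + 0² + 3² = 1 + 0 + 9 = 10
10 = (1,4)_6 → 1² + 4² = 1 + 16 = 17
17 = (2,5)_6 → 2² + 5² = 4 + 25 = 29
29 = (4,5)_6 → 4² + 5² = 16 + 25 = 41
41 = (1,0,5)_6 → 1² + 0² + 5² = 1 + 0 + 25 = 26
26 = (4,2)_6 → 4² + 2² = 16 + 4 = 20
20 = (3,2)_6 → 3² + 2² = 9 + 4 = 13
13 = (2,1)_6 → 2² + 1² = 4 + 1 = 5
5 = (5)_6 → 5² = 25
25 = (4,1)_6 → 4² + 1² = 16 + 1 = 17  — 17 already appeared earlier.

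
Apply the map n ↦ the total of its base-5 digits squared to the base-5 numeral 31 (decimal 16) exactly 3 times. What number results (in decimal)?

16

16 = (3,1)_5 → 3² + 1² = 9 + 1 = 10
10 = (2,0)_5 → 2² + 0² = 4 + 0 = 4
4 = (4)_5 → 4² = 16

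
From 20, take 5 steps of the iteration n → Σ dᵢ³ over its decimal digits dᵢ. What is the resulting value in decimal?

737

20 → 2³ + 0³ = 8 + 0 = 8
8 → 8³ = 512
512 → 5³ + 1³ + 2³ = 125 + 1 + 8 = 134
134 → 1³ + 3³ + 4³ = 1 + 27 + 64 = 92
92 → 9³ + 2³ = 729 + 8 = 737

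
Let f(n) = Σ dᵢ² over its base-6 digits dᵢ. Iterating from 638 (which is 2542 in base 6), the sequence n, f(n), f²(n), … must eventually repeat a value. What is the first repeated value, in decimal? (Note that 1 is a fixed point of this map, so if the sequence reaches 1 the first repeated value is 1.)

1

638 = (2,5,4,2)_6 → 2² + 5² + 4² + 2² = 4 + 25 + 16 + 4 = 49
49 = (1,2,1)_6 → 1² + 2² + 1² = 1 + 4 + 1 = 6
6 = (1,0)_6 → 1² + 0² = 1 + 0 = 1  — reached the fixed point 1.
1 → 1, so 1 is the first repeated value.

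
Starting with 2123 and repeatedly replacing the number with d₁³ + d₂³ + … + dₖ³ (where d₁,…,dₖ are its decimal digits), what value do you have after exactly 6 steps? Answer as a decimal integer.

2123 → 2³ + 1³ + 2³ + 3³ = 8 + 1 + 8 + 27 = 44
44 → 4³ + 4³ = 64 + 64 = 128
128 → 1³ + 2³ + 8³ = 1 + 8 + 512 = 521
521 → 5³ + 2³ + 1³ = 125 + 8 + 1 = 134
134 → 1³ + 3³ + 4³ = 1 + 27 + 64 = 92
92 → 9³ + 2³ = 729 + 8 = 737

737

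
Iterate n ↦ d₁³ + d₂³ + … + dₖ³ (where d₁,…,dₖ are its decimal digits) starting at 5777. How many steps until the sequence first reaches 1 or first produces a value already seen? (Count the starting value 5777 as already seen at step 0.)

5

5777 → 5³ + 7³ + 7³ + 7³ = 125 + 343 + 343 + 343 = 1154
1154 → 1³ + 1³ + 5³ + 4³ = 1 + 1 + 125 + 64 = 191
191 → 1³ + 9³ + 1³ = 1 + 729 + 1 = 731
731 → 7³ + 3³ + 1³ = 343 + 27 + 1 = 371
371 → 3³ + 7³ + 1³ = 27 + 343 + 1 = 371  — 371 repeats.
That took 5 steps.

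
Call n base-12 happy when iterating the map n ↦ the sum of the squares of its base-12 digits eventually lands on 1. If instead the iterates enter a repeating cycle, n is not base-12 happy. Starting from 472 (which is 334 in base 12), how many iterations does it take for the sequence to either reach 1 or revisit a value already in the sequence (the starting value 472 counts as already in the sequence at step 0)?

11

472 = (3,3,4)_12 → 3² + 3² + 4² = 34
34 = (2,10)_12 → 2² + 10² = 104
104 = (8,8)_12 → 8² + 8² = 128
128 = (10,8)_12 → 10² + 8² = 164
164 = (1,1,8)_12 → 1² + 1² + 8² = 66
66 = (5,6)_12 → 5² + 6² = 61
61 = (5,1)_12 → 5² + 1² = 26
26 = (2,2)_12 → 2² + 2² = 8
8 = (8)_12 → 8² = 64
64 = (5,4)_12 → 5² + 4² = 41
41 = (3,5)_12 → 3² + 5² = 34  — 34 repeats.
That took 11 steps.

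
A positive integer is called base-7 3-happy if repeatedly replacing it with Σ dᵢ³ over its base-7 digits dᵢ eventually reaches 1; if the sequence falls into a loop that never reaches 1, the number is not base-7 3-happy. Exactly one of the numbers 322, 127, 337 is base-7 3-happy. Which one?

322: 322 → 280 → 250 → 250  — repeats 250 (not base-7 3-happy)
127: 127 → 73 → 55 → 217 → 91 → 217  — repeats 217 (not base-7 3-happy)
337: 337 → 433 → 343 → 1  — reaches 1 (base-7 3-happy)

337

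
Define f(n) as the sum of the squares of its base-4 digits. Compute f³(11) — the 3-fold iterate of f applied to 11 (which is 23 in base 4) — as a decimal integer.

11 = (2,3)_4 → 13
13 = (3,1)_4 → 10
10 = (2,2)_4 → 8

8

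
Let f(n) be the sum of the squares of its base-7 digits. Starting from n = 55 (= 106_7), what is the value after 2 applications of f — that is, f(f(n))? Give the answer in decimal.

29

55 = (1,0,6)_7 → 1² + 0² + 6² = 37
37 = (5,2)_7 → 5² + 2² = 29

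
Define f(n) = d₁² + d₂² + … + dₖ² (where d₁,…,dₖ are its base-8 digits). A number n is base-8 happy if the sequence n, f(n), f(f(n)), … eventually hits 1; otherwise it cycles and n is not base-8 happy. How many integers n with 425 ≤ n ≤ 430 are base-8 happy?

2

425: 425 → 62 → 85 → 30 → 45 → 50 → 40 → 25 → 10 → 5 → 25  (repeats 25)
426: 426 → 65 → 2 → 4 → 16 → 4  (repeats 4)
427: 427 → 70 → 37 → 41 → 26 → 13 → 26  (repeats 26)
428: 428 → 77 → 27 → 18 → 8 → 1  (reaches 1)
429: 429 → 86 → 41 → 26 → 13 → 26  (repeats 26)
430: 430 → 97 → 18 → 8 → 1  (reaches 1)
base-8 happy: 428, 430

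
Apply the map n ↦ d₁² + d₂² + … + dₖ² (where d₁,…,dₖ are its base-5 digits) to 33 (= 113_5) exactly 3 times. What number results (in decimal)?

33 = (1,1,3)_5 → 1² + 1² + 3² = 11
11 = (2,1)_5 → 2² + 1² = 5
5 = (1,0)_5 → 1² + 0² = 1

1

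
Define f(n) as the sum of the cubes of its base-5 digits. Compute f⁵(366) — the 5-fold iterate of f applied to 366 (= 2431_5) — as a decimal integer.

366 = (2,4,3,1)_5 → 2³ + 4³ + 3³ + 1³ = 100
100 = (4,0,0)_5 → 4³ + 0³ + 0³ = 64
64 = (2,2,4)_5 → 2³ + 2³ + 4³ = 80
80 = (3,1,0)_5 → 3³ + 1³ + 0³ = 28
28 = (1,0,3)_5 → 1³ + 0³ + 3³ = 28

28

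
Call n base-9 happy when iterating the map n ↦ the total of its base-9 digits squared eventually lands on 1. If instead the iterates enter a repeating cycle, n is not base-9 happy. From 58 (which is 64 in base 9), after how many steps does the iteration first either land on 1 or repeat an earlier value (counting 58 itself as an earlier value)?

4

58 = (6,4)_9 → 6² + 4² = 52
52 = (5,7)_9 → 5² + 7² = 74
74 = (8,2)_9 → 8² + 2² = 68
68 = (7,5)_9 → 7² + 5² = 74  — 74 repeats.
That took 4 steps.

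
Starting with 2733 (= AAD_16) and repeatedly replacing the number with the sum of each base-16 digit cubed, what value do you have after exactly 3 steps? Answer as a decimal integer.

2733 = (10,10,13)_16 → 10³ + 10³ + 13³ = 1000 + 1000 + 2197 = 4197
4197 = (1,0,6,5)_16 → 1³ + 0³ + 6³ + 5³ = 1 + 0 + 216 + 125 = 342
342 = (1,5,6)_16 → 1³ + 5³ + 6³ = 1 + 125 + 216 = 342

342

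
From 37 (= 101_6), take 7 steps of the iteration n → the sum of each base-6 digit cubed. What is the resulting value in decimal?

37 = (1,0,1)_6 → 1³ + 0³ + 1³ = 2
2 = (2)_6 → 2³ = 8
8 = (1,2)_6 → 1³ + 2³ = 9
9 = (1,3)_6 → 1³ + 3³ = 28
28 = (4,4)_6 → 4³ + 4³ = 128
128 = (3,3,2)_6 → 3³ + 3³ + 2³ = 62
62 = (1,4,2)_6 → 1³ + 4³ + 2³ = 73

73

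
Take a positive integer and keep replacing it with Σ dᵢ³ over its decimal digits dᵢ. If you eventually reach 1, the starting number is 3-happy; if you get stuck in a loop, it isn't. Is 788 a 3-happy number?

788 → 7³ + 8³ + 8³ = 1367
1367 → 1³ + 3³ + 6³ + 7³ = 587
587 → 5³ + 8³ + 7³ = 980
980 → 9³ + 8³ + 0³ = 1241
1241 → 1³ + 2³ + 4³ + 1³ = 74
74 → 7³ + 4³ = 407
407 → 4³ + 0³ + 7³ = 407  — 407 already seen; the sequence cycles without reaching 1.

not 3-happy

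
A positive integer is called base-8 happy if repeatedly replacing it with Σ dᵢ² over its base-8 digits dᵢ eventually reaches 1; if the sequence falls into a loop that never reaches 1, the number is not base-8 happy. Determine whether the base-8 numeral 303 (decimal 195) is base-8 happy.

base-8 happy

195 = (3,0,3)_8 → 18
18 = (2,2)_8 → 8
8 = (1,0)_8 → 1  — reached 1.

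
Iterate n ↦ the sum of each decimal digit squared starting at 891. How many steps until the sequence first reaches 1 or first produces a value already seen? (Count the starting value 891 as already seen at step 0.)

891 → 8² + 9² + 1² = 64 + 81 + 1 = 146
146 → 1² + 4² + 6² = 1 + 16 + 36 = 53
53 → 5² + 3² = 25 + 9 = 34
34 → 3² + 4² = 9 + 16 = 25
25 → 2² + 5² = 4 + 25 = 29
29 → 2² + 9² = 4 + 81 = 85
85 → 8² + 5² = 64 + 25 = 89
89 → 8² + 9² = 64 + 81 = 145
145 → 1² + 4² + 5² = 1 + 16 + 25 = 42
42 → 4² + 2² = 16 + 4 = 20
20 → 2² + 0² = 4 + 0 = 4
4 → 4² = 16
16 → 1² + 6² = 1 + 36 = 37
37 → 3² + 7² = 9 + 49 = 58
58 → 5² + 8² = 25 + 64 = 89  — 89 repeats.
That took 15 steps.

15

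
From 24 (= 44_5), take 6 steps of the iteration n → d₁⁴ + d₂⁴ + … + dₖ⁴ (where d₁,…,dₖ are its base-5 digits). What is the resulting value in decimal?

194

24 = (4,4)_5 → 4⁴ + 4⁴ = 512
512 = (4,0,2,2)_5 → 4⁴ + 0⁴ + 2⁴ + 2⁴ = 288
288 = (2,1,2,3)_5 → 2⁴ + 1⁴ + 2⁴ + 3⁴ = 114
114 = (4,2,4)_5 → 4⁴ + 2⁴ + 4⁴ = 528
528 = (4,1,0,3)_5 → 4⁴ + 1⁴ + 0⁴ + 3⁴ = 338
338 = (2,3,2,3)_5 → 2⁴ + 3⁴ + 2⁴ + 3⁴ = 194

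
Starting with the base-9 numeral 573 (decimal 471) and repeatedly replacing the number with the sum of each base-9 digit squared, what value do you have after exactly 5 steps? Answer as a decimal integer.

471 = (5,7,3)_9 → 5² + 7² + 3² = 83
83 = (1,0,2)_9 → 1² + 0² + 2² = 5
5 = (5)_9 → 5² = 25
25 = (2,7)_9 → 2² + 7² = 53
53 = (5,8)_9 → 5² + 8² = 89

89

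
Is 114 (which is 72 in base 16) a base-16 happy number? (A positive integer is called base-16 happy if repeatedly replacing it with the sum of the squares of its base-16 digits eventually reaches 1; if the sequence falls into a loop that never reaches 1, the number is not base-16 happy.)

114 = (7,2)_16 → 7² + 2² = 49 + 4 = 53
53 = (3,5)_16 → 3² + 5² = 9 + 25 = 34
34 = (2,2)_16 → 2² + 2² = 4 + 4 = 8
8 = (8)_16 → 8² = 64
64 = (4,0)_16 → 4² + 0² = 16 + 0 = 16
16 = (1,0)_16 → 1² + 0² = 1 + 0 = 1  — reached 1.

base-16 happy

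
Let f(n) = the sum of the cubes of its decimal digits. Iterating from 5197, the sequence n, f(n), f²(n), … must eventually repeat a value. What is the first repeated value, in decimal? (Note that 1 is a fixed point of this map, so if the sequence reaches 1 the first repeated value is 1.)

5197 → 5³ + 1³ + 9³ + 7³ = 125 + 1 + 729 + 343 = 1198
1198 → 1³ + 1³ + 9³ + 8³ = 1 + 1 + 729 + 512 = 1243
1243 → 1³ + 2³ + 4³ + 3³ = 1 + 8 + 64 + 27 = 100
100 → 1³ + 0³ + 0³ = 1 + 0 + 0 = 1  — reached the fixed point 1.
1 → 1, so 1 is the first repeated value.

1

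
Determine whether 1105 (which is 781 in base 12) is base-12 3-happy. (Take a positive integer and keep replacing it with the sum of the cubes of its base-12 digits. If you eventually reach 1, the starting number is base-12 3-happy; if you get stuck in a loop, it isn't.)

1105 = (7,8,1)_12 → 7³ + 8³ + 1³ = 343 + 512 + 1 = 856
856 = (5,11,4)_12 → 5³ + 11³ + 4³ = 125 + 1331 + 64 = 1520
1520 = (10,6,8)_12 → 10³ + 6³ + 8³ = 1000 + 216 + 512 = 1728
1728 = (1,0,0,0)_12 → 1³ + 0³ + 0³ + 0³ = 1 + 0 + 0 + 0 = 1  — reached 1.

base-12 3-happy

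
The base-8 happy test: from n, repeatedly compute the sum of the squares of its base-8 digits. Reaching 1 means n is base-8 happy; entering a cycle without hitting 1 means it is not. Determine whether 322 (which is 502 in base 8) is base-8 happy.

322 = (5,0,2)_8 → 5² + 0² + 2² = 29
29 = (3,5)_8 → 3² + 5² = 34
34 = (4,2)_8 → 4² + 2² = 20
20 = (2,4)_8 → 2² + 4² = 20  — 20 already seen; the sequence cycles without reaching 1.

not base-8 happy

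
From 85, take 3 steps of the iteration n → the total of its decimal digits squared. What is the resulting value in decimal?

85 → 8² + 5² = 64 + 25 = 89
89 → 8² + 9² = 64 + 81 = 145
145 → 1² + 4² + 5² = 1 + 16 + 25 = 42

42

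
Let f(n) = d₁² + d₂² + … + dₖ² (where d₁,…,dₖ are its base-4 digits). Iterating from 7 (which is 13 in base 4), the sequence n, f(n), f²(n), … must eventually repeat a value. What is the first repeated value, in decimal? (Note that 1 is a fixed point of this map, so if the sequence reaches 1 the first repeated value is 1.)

7 = (1,3)_4 → 1² + 3² = 1 + 9 = 10
10 = (2,2)_4 → 2² + 2² = 4 + 4 = 8
8 = (2,0)_4 → 2² + 0² = 4 + 0 = 4
4 = (1,0)_4 → 1² + 0² = 1 + 0 = 1  — reached the fixed point 1.
1 → 1, so 1 is the first repeated value.

1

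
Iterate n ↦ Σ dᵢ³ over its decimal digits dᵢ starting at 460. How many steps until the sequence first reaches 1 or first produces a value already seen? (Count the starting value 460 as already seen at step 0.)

460 → 280
280 → 520
520 → 133
133 → 55
55 → 250
250 → 133  — 133 repeats.
That took 6 steps.

6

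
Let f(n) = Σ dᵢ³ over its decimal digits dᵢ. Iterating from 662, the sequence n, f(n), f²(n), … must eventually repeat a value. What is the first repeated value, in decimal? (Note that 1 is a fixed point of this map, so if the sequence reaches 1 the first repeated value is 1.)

371

662 → 6³ + 6³ + 2³ = 216 + 216 + 8 = 440
440 → 4³ + 4³ + 0³ = 64 + 64 + 0 = 128
128 → 1³ + 2³ + 8³ = 1 + 8 + 512 = 521
521 → 5³ + 2³ + 1³ = 125 + 8 + 1 = 134
134 → 1³ + 3³ + 4³ = 1 + 27 + 64 = 92
92 → 9³ + 2³ = 729 + 8 = 737
737 → 7³ + 3³ + 7³ = 343 + 27 + 343 = 713
713 → 7³ + 1³ + 3³ = 343 + 1 + 27 = 371
371 → 3³ + 7³ + 1³ = 27 + 343 + 1 = 371  — 371 already appeared earlier.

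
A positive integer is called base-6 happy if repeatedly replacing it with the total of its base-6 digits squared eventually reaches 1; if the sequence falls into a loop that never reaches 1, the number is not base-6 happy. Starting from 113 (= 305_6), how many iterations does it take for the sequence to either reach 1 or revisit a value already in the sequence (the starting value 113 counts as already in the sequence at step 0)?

10

113 = (3,0,5)_6 → 3² + 0² + 5² = 34
34 = (5,4)_6 → 5² + 4² = 41
41 = (1,0,5)_6 → 1² + 0² + 5² = 26
26 = (4,2)_6 → 4² + 2² = 20
20 = (3,2)_6 → 3² + 2² = 13
13 = (2,1)_6 → 2² + 1² = 5
5 = (5)_6 → 5² = 25
25 = (4,1)_6 → 4² + 1² = 17
17 = (2,5)_6 → 2² + 5² = 29
29 = (4,5)_6 → 4² + 5² = 41  — 41 repeats.
That took 10 steps.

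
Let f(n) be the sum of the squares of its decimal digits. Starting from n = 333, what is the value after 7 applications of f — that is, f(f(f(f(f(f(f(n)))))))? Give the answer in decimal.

333 → 3² + 3² + 3² = 9 + 9 + 9 = 27
27 → 2² + 7² = 4 + 49 = 53
53 → 5² + 3² = 25 + 9 = 34
34 → 3² + 4² = 9 + 16 = 25
25 → 2² + 5² = 4 + 25 = 29
29 → 2² + 9² = 4 + 81 = 85
85 → 8² + 5² = 64 + 25 = 89

89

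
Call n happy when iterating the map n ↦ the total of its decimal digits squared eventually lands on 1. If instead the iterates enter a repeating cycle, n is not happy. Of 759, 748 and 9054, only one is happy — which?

759: 759 → 155 → 51 → 26 → 40 → 16 → 37 → 58 → 89 → 145 → 42 → 20 → 4 → 16  — repeats 16 (not happy)
748: 748 → 129 → 86 → 100 → 1  — reaches 1 (happy)
9054: 9054 → 122 → 9 → 81 → 65 → 61 → 37 → 58 → 89 → 145 → 42 → 20 → 4 → 16 → 37  — repeats 37 (not happy)

748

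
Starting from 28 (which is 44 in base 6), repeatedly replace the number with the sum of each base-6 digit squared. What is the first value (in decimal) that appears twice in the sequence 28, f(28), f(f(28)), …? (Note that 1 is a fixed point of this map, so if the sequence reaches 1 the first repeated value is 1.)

29

28 = (4,4)_6 → 4² + 4² = 16 + 16 = 32
32 = (5,2)_6 → 5² + 2² = 25 + 4 = 29
29 = (4,5)_6 → 4² + 5² = 16 + 25 = 41
41 = (1,0,5)_6 → 1² + 0² + 5² = 1 + 0 + 25 = 26
26 = (4,2)_6 → 4² + 2² = 16 + 4 = 20
20 = (3,2)_6 → 3² + 2² = 9 + 4 = 13
13 = (2,1)_6 → 2² + 1² = 4 + 1 = 5
5 = (5)_6 → 5² = 25
25 = (4,1)_6 → 4² + 1² = 16 + 1 = 17
17 = (2,5)_6 → 2² + 5² = 4 + 25 = 29  — 29 already appeared earlier.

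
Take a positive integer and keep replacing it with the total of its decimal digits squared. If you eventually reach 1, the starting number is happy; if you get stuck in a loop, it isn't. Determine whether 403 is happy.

not happy

403 → 4² + 0² + 3² = 25
25 → 2² + 5² = 29
29 → 2² + 9² = 85
85 → 8² + 5² = 89
89 → 8² + 9² = 145
145 → 1² + 4² + 5² = 42
42 → 4² + 2² = 20
20 → 2² + 0² = 4
4 → 4² = 16
16 → 1² + 6² = 37
37 → 3² + 7² = 58
58 → 5² + 8² = 89  — 89 already seen; the sequence cycles without reaching 1.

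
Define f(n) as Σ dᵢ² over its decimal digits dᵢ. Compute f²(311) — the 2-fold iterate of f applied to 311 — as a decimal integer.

2

311 → 3² + 1² + 1² = 9 + 1 + 1 = 11
11 → 1² + 1² = 1 + 1 = 2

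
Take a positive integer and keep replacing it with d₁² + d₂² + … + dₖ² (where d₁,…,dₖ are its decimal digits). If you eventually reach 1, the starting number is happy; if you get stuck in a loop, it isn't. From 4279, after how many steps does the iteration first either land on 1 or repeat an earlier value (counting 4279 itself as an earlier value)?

4279 → 150
150 → 26
26 → 40
40 → 16
16 → 37
37 → 58
58 → 89
89 → 145
145 → 42
42 → 20
20 → 4
4 → 16  — 16 repeats.
That took 12 steps.

12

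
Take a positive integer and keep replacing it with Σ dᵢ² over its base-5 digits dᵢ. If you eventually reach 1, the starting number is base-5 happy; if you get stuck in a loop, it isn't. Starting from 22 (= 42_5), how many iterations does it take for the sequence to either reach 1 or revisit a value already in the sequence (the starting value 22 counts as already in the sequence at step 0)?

5

22 = (4,2)_5 → 4² + 2² = 20
20 = (4,0)_5 → 4² + 0² = 16
16 = (3,1)_5 → 3² + 1² = 10
10 = (2,0)_5 → 2² + 0² = 4
4 = (4)_5 → 4² = 16  — 16 repeats.
That took 5 steps.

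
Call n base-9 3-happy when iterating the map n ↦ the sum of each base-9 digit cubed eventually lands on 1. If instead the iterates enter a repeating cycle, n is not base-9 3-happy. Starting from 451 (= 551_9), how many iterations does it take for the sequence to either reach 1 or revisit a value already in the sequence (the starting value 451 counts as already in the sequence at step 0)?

7

451 = (5,5,1)_9 → 5³ + 5³ + 1³ = 251
251 = (3,0,8)_9 → 3³ + 0³ + 8³ = 539
539 = (6,5,8)_9 → 6³ + 5³ + 8³ = 853
853 = (1,1,4,7)_9 → 1³ + 1³ + 4³ + 7³ = 409
409 = (5,0,4)_9 → 5³ + 0³ + 4³ = 189
189 = (2,3,0)_9 → 2³ + 3³ + 0³ = 35
35 = (3,8)_9 → 3³ + 8³ = 539  — 539 repeats.
That took 7 steps.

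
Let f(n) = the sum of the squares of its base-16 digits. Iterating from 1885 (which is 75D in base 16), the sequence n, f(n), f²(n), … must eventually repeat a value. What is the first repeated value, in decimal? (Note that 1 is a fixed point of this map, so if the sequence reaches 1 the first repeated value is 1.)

85

1885 = (7,5,13)_16 → 7² + 5² + 13² = 243
243 = (15,3)_16 → 15² + 3² = 234
234 = (14,10)_16 → 14² + 10² = 296
296 = (1,2,8)_16 → 1² + 2² + 8² = 69
69 = (4,5)_16 → 4² + 5² = 41
41 = (2,9)_16 → 2² + 9² = 85
85 = (5,5)_16 → 5² + 5² = 50
50 = (3,2)_16 → 3² + 2² = 13
13 = (13)_16 → 13² = 169
169 = (10,9)_16 → 10² + 9² = 181
181 = (11,5)_16 → 11² + 5² = 146
146 = (9,2)_16 → 9² + 2² = 85  — 85 already appeared earlier.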